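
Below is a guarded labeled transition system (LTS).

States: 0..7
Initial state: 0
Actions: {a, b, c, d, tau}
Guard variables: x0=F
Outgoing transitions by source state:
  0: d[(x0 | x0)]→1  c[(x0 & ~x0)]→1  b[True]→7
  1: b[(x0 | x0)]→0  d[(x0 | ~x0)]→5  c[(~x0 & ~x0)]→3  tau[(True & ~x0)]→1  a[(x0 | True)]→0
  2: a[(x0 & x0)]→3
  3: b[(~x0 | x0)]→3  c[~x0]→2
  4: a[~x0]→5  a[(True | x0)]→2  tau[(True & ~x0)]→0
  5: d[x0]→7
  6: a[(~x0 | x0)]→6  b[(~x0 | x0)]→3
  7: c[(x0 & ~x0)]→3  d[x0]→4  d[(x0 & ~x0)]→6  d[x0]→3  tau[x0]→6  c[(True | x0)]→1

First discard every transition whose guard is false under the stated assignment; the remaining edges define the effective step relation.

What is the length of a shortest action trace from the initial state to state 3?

Answer: 3

Analysis:
Breadth-first toward 3:
  L0 = {0}
  L1 = {7}
  L2 = {1}
  L3 = {3,5}
depth(3)=3, e.g. b·c·c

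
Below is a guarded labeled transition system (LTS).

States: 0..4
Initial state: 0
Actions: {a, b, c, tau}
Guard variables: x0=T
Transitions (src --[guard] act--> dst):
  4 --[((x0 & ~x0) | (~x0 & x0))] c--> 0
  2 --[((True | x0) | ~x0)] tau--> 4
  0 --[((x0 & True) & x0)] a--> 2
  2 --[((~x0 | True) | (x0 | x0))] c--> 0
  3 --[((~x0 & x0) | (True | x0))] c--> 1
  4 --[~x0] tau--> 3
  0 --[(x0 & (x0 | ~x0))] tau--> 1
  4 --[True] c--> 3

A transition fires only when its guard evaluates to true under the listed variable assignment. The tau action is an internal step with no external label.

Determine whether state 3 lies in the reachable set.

Answer: REACHABLE

Working:
Guard filter leaves 6 enabled edge(s).
depth 0: {0}
depth 1: {1,2}  cumulative {0,1,2}
depth 2: {4}  cumulative {0,1,2,4}
depth 3: {3}  cumulative {0,1,2,3,4}
Reachable = {0,1,2,3,4}
trace reaching 3: a·tau·c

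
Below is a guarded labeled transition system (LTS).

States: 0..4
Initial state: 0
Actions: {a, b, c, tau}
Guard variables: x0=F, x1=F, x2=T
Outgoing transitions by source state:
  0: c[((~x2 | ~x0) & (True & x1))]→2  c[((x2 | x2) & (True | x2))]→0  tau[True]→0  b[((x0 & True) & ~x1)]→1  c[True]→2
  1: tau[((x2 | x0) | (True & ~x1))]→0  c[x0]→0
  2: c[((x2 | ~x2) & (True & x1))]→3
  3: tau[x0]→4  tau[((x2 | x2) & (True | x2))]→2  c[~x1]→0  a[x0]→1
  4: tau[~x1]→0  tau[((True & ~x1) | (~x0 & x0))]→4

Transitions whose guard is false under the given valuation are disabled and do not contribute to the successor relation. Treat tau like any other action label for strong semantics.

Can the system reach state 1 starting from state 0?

Answer: UNREACHABLE

Working:
Guard filter leaves 8 enabled edge(s).
L0 = {0}
L1 = {2}  cumulative {0,2}
Reach set: {0,2}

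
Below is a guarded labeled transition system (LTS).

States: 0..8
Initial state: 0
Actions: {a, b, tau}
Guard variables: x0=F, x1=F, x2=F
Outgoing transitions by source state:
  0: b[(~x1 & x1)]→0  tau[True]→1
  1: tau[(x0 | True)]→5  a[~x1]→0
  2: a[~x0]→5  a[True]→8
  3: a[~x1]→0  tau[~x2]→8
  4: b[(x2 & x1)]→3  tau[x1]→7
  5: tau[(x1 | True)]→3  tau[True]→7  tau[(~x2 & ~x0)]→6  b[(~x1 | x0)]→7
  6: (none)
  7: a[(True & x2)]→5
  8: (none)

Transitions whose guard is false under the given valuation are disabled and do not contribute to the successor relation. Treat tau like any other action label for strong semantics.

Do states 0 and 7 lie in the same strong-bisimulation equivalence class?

Compute ~ classes (split until stable):
  P[0] = {{0,1,2,3,4,5,6,7,8}}
  P[1] = {{0},{1,3},{2},{4,6,7,8},{5}}
  P[2] = {{0},{1},{2},{3},{4,6,7,8},{5}}
stable after 3 split(s): 6 block(s)
[0]={0}  [7]={4,6,7,8}

Answer: NOT BISIMILAR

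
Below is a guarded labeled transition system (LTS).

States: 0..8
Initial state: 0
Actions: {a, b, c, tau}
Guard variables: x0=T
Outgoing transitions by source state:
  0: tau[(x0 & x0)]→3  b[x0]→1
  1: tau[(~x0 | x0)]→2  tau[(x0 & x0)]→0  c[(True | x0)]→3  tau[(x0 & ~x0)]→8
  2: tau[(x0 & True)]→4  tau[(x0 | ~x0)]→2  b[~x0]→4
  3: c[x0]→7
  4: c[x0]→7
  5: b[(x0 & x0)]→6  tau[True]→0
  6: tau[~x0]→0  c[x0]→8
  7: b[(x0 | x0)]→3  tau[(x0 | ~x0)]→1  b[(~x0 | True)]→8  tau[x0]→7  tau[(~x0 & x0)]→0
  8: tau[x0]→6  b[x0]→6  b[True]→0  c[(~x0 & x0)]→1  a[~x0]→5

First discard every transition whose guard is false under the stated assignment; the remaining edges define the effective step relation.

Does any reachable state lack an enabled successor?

R = {0,1,2,3,4,6,7,8}
  0: b→1  tau→3  [deg 2]
  1: c→3  tau→0  tau→2  [deg 3]
  2: tau→2  tau→4  [deg 2]
  3: c→7  [deg 1]
  4: c→7  [deg 1]
  6: c→8  [deg 1]
  7: b→3  b→8  tau→1  tau→7  [deg 4]
  8: b→0  b→6  tau→6  [deg 3]

Answer: DEADLOCK-FREE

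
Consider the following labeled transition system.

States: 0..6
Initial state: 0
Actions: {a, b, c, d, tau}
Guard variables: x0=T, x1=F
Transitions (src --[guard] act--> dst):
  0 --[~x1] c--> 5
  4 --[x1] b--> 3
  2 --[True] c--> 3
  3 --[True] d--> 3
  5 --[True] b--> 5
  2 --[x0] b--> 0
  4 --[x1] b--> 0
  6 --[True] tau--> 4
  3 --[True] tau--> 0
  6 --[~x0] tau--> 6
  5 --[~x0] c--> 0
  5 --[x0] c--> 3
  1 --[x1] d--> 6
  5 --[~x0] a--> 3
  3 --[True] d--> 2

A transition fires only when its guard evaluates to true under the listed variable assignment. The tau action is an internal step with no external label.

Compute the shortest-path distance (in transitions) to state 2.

Breadth-first toward 2:
  depth 0: {0}
  depth 1: {5}
  depth 2: {3}
  depth 3: {2}
depth(2)=3, e.g. c·c·d

Answer: 3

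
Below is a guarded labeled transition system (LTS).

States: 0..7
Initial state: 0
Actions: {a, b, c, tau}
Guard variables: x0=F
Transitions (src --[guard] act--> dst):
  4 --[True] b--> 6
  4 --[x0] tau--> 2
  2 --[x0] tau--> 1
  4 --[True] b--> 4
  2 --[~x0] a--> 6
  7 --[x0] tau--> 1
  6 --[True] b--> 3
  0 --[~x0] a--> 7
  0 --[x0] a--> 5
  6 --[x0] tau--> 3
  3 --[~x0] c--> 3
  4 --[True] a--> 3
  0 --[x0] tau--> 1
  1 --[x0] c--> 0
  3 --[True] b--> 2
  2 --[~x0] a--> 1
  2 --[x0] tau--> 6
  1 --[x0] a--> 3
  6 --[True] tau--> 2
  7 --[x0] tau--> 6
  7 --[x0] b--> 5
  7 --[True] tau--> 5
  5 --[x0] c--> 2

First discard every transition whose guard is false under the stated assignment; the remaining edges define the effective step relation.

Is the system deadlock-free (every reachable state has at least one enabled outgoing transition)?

Reach set: {0,5,7}
  0: a→7  [1 exit(s)]
  5: ∅  [no exit]
  7: tau→5  [1 exit(s)]
trace reaching 5: a·tau

Answer: DEADLOCK at state 5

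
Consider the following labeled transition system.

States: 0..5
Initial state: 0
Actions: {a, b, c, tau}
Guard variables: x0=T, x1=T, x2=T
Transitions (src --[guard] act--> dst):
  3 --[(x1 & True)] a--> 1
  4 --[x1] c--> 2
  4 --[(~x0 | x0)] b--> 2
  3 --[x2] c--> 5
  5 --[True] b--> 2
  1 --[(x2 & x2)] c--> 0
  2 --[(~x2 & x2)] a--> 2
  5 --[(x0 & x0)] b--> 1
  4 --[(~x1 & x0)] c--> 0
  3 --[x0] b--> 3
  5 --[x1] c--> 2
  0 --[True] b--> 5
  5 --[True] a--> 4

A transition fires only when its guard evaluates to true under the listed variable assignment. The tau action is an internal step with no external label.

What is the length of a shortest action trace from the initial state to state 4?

Layered search for 4:
  L0 = {0}
  L1 = {5}
  L2 = {1,2,4}
depth(4)=2, e.g. b·a

Answer: 2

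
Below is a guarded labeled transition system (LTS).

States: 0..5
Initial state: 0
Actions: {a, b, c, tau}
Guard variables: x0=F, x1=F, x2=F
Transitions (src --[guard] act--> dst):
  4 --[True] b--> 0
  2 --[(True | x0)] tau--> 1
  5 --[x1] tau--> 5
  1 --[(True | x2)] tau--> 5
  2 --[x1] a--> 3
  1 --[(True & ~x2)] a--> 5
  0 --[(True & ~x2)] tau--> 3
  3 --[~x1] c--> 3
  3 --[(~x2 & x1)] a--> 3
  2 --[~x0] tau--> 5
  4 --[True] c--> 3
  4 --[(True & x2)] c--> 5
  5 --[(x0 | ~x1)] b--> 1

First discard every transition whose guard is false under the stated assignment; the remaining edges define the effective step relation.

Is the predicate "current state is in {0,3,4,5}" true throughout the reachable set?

Answer: INVARIANT HOLDS

Working:
Inv-set: {0,3,4,5}
Reach set: {0,3}
  0: safe
  3: safe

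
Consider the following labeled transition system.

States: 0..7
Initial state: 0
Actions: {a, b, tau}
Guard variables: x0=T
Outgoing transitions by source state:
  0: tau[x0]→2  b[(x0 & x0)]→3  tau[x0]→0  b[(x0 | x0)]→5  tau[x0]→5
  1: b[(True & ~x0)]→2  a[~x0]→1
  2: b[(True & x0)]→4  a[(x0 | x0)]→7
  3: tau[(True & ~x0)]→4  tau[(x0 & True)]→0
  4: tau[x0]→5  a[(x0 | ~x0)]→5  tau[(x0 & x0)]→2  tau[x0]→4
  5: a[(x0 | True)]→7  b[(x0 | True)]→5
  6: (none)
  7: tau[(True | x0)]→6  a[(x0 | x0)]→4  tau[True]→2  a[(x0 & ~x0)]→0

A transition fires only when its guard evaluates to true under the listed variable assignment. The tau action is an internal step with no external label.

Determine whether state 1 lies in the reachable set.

After dropping false guards: 17 live edges.
depth 0: {0}
depth 1: {2,3,5}  now seen {0,2,3,5}
depth 2: {4,7}  now seen {0,2,3,4,5,7}
depth 3: {6}  now seen {0,2,3,4,5,6,7}
R = {0,2,3,4,5,6,7}

Answer: UNREACHABLE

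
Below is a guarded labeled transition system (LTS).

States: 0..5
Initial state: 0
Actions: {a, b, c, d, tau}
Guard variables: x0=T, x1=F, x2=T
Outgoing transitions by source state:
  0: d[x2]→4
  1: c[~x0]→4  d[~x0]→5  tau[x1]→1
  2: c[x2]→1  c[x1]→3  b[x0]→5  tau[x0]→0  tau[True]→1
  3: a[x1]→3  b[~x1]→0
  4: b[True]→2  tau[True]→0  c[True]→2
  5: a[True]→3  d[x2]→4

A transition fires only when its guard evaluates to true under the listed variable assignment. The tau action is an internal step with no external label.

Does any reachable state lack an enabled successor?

R = {0,1,2,3,4,5}
  0: d→4  [1 out]
  1: ∅  [STUCK]
  2: b→5  c→1  tau→0  tau→1  [4 out]
  3: b→0  [1 out]
  4: b→2  c→2  tau→0  [3 out]
  5: a→3  d→4  [2 out]
Path to 1: d·b·c

Answer: DEADLOCK at state 1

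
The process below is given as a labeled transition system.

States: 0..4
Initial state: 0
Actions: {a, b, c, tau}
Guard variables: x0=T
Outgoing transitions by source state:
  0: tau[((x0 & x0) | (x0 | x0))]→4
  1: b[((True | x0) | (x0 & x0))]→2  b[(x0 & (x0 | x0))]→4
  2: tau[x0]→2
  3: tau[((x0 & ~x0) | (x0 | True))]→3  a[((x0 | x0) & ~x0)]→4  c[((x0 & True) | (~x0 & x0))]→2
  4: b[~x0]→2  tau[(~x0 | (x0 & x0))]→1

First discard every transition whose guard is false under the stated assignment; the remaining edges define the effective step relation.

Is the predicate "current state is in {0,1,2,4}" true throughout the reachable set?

Inv-set: {0,1,2,4}
R = {0,1,2,4}
  0: ✓
  1: ✓
  2: ✓
  4: ✓

Answer: INVARIANT HOLDS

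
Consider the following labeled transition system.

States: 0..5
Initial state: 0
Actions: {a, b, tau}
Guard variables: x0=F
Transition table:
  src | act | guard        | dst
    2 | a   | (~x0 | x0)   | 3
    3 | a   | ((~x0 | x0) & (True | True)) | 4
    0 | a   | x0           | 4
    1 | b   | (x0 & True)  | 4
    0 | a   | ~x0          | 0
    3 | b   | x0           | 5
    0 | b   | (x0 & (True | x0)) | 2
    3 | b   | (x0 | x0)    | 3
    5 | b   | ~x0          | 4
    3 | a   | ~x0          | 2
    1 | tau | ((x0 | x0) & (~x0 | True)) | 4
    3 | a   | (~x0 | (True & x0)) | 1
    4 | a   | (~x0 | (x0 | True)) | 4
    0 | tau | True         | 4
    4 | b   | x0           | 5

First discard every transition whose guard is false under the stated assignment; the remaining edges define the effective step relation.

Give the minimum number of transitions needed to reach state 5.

BFS to 5:
  depth 0: {0}
  depth 1: {4}
5 never appears.

Answer: UNREACHABLE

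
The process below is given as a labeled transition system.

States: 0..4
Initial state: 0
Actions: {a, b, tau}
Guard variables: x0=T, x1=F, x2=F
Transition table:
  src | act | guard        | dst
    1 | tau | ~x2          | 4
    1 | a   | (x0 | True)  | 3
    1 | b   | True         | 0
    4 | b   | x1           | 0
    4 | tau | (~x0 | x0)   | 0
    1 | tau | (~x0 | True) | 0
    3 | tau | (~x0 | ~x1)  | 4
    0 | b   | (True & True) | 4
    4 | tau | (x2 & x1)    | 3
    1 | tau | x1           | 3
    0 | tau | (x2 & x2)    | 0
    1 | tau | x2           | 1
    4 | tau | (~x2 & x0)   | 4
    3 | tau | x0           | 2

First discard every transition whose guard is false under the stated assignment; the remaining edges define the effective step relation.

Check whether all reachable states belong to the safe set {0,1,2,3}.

Allowed set {0,1,2,3}
Reach set: {0,4}
  0: ✓
  4: VIOLATES
witness against invariant: b → 4

Answer: INVARIANT VIOLATED at state 4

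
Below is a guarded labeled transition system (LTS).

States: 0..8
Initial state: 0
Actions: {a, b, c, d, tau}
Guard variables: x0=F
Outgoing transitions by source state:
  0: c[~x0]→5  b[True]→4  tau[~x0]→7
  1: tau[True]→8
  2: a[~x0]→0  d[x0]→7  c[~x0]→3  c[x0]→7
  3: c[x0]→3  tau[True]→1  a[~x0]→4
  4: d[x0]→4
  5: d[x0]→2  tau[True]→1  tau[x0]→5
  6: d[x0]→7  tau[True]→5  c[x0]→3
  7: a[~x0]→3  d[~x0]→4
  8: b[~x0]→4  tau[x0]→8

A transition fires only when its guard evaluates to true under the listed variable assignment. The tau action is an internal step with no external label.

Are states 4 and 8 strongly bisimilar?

Answer: NOT BISIMILAR

Analysis:
Refine partition for ~:
  round 0: {{0,1,2,3,4,5,6,7,8}}
  round 1: {{0},{1,5,6},{2},{3},{4},{7},{8}}
  round 2: {{0},{1},{2},{3},{4},{5,6},{7},{8}}
  round 3: {{0},{1},{2},{3},{4},{5},{6},{7},{8}}
Fixed point at round 4; 9 class(es).
4∈{4}, 8∈{8}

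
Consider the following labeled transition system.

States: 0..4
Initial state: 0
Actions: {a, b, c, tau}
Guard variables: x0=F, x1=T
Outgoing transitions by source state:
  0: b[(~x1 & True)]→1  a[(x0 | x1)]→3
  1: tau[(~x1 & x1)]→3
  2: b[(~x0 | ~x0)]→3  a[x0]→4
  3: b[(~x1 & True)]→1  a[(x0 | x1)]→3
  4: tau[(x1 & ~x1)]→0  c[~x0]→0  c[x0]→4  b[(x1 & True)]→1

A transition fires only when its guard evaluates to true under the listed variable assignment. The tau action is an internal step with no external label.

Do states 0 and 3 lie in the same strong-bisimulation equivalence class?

Refine partition for ~:
  π0 = {{0,1,2,3,4}}
  π1 = {{0,3},{1},{2},{4}}
4 equivalence class(es) (converged in 2)
[0]={0,3}  [3]={0,3}

Answer: BISIMILAR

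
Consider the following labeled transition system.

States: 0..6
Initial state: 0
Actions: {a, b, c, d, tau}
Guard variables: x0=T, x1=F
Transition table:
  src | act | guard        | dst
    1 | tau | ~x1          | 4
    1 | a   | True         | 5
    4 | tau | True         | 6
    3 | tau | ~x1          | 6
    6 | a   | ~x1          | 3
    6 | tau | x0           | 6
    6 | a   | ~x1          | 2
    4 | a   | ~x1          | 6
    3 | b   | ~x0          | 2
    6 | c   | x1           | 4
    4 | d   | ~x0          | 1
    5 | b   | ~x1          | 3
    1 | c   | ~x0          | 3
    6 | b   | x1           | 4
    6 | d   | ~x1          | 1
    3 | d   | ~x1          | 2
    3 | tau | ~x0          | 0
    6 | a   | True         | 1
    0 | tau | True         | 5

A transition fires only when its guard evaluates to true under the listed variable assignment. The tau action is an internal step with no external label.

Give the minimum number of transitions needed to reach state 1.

Breadth-first toward 1:
  L0 = {0}
  L1 = {5}
  L2 = {3}
  L3 = {2,6}
  L4 = {1}
first hit 1 at d=4 via tau·b·tau·a

Answer: 4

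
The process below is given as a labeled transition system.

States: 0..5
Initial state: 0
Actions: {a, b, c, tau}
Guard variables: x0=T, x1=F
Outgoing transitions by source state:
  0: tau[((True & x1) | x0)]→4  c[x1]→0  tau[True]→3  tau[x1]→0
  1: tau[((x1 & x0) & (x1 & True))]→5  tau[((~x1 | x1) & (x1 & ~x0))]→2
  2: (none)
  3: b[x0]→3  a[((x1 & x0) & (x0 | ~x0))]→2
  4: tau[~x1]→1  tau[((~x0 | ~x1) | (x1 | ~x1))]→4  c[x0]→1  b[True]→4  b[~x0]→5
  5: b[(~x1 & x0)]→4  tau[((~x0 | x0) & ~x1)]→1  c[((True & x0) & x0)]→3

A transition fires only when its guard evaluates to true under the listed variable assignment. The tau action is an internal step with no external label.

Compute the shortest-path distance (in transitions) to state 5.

BFS to 5:
  Layer 0: {0}
  Layer 1: {3,4}
  Layer 2: {1}
5 never appears.

Answer: UNREACHABLE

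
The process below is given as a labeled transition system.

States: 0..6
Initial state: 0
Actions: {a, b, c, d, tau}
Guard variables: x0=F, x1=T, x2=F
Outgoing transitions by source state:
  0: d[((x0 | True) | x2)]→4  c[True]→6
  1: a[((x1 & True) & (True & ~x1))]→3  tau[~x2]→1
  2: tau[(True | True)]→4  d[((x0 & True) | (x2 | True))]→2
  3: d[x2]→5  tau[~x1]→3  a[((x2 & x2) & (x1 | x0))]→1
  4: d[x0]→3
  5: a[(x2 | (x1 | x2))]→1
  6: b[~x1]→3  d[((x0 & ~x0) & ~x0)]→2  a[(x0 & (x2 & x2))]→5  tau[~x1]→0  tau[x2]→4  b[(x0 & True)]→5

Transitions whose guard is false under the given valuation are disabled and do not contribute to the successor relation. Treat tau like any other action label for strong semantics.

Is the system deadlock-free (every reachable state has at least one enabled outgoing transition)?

Answer: DEADLOCK at state 4

Analysis:
Reachable = {0,4,6}
  0: c→6  d→4  [2 exit(s)]
  4: ∅  [deadlock]
  6: ∅  [deadlock]
trace reaching 4: d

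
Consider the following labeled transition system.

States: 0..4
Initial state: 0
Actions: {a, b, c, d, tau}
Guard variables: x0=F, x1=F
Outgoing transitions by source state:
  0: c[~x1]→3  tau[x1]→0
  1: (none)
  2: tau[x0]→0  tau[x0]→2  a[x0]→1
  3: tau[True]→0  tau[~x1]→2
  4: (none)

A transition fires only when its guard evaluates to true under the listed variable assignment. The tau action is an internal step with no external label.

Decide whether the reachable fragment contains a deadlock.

Reach set: {0,2,3}
  0: c→3  [deg 1]
  2: ∅  [STUCK]
  3: tau→0  tau→2  [deg 2]
Path to 2: c·tau

Answer: DEADLOCK at state 2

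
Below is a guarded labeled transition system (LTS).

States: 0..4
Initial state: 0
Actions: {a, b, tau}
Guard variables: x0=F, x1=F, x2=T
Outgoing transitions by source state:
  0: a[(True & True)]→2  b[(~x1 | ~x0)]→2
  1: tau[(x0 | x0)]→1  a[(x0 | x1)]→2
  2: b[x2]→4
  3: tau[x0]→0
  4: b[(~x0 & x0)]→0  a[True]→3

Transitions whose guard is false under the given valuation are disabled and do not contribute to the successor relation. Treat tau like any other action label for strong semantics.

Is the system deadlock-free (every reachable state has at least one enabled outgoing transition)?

Answer: DEADLOCK at state 3

Working:
R = {0,2,3,4}
  0: a→2  b→2  [2 exit(s)]
  2: b→4  [1 exit(s)]
  3: ∅  [no exit]
  4: a→3  [1 exit(s)]
trace reaching 3: a·b·a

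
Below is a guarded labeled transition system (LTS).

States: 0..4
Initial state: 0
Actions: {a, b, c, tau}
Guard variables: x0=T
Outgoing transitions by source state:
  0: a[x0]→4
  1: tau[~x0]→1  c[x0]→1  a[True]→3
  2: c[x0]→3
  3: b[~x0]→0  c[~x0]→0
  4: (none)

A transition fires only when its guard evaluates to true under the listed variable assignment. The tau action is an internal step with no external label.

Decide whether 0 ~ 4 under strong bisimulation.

Compute ~ classes (split until stable):
  π0 = {{0,1,2,3,4}}
  π1 = {{0},{1},{2},{3,4}}
4 equivalence class(es) (converged in 2)
class of 0: {0}; class of 4: {3,4}

Answer: NOT BISIMILAR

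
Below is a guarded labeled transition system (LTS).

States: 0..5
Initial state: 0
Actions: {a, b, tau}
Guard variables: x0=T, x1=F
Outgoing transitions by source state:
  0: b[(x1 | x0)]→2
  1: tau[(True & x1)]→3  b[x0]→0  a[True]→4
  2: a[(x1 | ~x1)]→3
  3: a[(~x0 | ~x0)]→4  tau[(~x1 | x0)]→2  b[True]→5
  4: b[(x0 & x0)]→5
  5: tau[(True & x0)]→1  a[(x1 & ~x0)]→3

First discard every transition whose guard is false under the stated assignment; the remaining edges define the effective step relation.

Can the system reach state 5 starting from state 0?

Guard filter leaves 8 enabled edge(s).
depth 0: {0}
depth 1: {2}  cumulative {0,2}
depth 2: {3}  cumulative {0,2,3}
depth 3: {5}  cumulative {0,2,3,5}
depth 4: {1}  cumulative {0,1,2,3,5}
depth 5: {4}  cumulative {0,1,2,3,4,5}
Reach set: {0,1,2,3,4,5}
Path to 5: b·a·b

Answer: REACHABLE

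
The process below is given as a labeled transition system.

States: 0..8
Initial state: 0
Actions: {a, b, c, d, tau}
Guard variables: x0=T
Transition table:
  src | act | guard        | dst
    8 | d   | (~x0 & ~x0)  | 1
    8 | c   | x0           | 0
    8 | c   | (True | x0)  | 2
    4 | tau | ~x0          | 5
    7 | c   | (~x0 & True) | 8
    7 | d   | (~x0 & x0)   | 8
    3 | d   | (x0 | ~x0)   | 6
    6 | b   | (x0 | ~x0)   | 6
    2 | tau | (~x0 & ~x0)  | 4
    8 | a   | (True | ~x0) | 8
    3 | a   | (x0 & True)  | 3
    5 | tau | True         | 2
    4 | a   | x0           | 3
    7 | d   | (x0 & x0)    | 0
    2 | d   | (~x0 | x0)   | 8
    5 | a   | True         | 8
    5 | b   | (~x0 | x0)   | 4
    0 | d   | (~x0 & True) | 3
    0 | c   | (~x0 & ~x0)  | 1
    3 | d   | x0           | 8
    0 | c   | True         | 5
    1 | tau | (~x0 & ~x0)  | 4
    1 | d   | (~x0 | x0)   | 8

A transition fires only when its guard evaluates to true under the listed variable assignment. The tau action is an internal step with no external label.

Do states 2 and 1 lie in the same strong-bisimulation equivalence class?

Answer: BISIMILAR

Working:
Compute ~ classes (split until stable):
  round 0: {{0,1,2,3,4,5,6,7,8}}
  round 1: {{0},{1,2,7},{3},{4},{5},{6},{8}}
  round 2: {{0},{1,2},{3},{4},{5},{6},{7},{8}}
Fixed point at round 3; 8 class(es).
[2]={1,2}  [1]={1,2}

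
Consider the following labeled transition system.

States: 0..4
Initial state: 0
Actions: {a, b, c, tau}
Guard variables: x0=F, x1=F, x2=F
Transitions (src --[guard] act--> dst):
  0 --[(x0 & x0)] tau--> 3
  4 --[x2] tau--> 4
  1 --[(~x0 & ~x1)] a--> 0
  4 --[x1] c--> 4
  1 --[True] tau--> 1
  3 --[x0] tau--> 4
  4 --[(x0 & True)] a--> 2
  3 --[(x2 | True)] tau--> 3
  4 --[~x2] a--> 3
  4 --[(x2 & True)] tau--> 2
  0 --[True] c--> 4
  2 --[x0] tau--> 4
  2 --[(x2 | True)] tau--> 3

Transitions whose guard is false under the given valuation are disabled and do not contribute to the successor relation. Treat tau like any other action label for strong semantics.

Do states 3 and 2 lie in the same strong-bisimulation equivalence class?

Compute ~ classes (split until stable):
  round 0: {{0,1,2,3,4}}
  round 1: {{0},{1},{2,3},{4}}
4 equivalence class(es) (converged in 2)
[3]={2,3}  [2]={2,3}

Answer: BISIMILAR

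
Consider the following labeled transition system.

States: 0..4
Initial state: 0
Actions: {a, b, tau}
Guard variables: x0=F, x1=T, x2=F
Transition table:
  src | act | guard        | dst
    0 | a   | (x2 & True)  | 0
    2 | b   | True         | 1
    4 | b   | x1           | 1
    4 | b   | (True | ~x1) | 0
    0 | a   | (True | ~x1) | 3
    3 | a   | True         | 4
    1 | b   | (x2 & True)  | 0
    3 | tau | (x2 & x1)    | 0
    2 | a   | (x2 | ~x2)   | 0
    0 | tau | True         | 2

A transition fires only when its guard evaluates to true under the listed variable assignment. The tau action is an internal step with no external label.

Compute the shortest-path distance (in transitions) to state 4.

BFS to 4:
  Layer 0: {0}
  Layer 1: {2,3}
  Layer 2: {1,4}
4 enters at depth 2; path a·a

Answer: 2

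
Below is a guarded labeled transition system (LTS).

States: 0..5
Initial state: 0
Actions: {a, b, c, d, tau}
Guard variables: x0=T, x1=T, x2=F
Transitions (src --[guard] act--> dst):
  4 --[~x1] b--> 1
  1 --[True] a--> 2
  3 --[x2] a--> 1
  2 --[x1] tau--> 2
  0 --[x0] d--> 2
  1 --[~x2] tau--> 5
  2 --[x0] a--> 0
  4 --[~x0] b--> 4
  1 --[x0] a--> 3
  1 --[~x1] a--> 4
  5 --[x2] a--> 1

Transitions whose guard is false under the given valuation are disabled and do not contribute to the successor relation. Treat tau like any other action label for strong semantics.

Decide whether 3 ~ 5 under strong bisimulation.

Answer: BISIMILAR

Analysis:
Refine partition for ~:
  round 0: {{0,1,2,3,4,5}}
  round 1: {{0},{1,2},{3,4,5}}
  round 2: {{0},{1},{2},{3,4,5}}
stable after 3 split(s): 4 block(s)
[3]={3,4,5}  [5]={3,4,5}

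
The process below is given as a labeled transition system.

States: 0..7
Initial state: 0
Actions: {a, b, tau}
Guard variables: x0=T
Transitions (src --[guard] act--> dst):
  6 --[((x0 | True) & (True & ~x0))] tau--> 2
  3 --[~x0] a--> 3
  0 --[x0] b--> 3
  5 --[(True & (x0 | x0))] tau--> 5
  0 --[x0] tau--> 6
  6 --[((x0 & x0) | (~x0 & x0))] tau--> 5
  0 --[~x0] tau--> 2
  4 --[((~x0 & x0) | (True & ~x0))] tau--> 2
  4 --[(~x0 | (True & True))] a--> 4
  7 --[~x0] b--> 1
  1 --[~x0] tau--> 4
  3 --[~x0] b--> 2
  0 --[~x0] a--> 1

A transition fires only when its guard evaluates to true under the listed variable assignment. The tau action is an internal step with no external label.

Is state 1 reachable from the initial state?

Answer: UNREACHABLE

Working:
After dropping false guards: 5 live edges.
depth 0: {0}
depth 1: {3,6}  total {0,3,6}
depth 2: {5}  total {0,3,5,6}
Reach set: {0,3,5,6}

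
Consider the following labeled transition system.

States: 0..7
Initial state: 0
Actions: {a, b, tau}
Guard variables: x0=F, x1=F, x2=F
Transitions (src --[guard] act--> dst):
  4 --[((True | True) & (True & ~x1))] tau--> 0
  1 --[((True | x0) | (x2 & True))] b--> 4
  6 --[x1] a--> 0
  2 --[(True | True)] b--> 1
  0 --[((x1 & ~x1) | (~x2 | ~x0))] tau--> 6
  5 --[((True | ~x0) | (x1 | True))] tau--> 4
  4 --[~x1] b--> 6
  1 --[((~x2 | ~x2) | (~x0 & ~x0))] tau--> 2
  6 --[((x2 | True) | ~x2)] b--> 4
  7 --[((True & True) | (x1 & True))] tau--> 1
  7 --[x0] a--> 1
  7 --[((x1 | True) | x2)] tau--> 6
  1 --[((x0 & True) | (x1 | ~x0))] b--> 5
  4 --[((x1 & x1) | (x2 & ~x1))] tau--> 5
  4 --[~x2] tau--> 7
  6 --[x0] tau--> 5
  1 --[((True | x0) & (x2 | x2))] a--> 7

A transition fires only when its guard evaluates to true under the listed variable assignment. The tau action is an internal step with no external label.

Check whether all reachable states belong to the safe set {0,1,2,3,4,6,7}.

Answer: INVARIANT VIOLATED at state 5

Analysis:
Safe = {0,1,2,3,4,6,7}
Reach set: {0,1,2,4,5,6,7}
  0: ✓
  1: ✓
  2: ✓
  4: ✓
  5: outside
  6: ✓
  7: ✓
witness against invariant: tau·b·tau·tau·b → 5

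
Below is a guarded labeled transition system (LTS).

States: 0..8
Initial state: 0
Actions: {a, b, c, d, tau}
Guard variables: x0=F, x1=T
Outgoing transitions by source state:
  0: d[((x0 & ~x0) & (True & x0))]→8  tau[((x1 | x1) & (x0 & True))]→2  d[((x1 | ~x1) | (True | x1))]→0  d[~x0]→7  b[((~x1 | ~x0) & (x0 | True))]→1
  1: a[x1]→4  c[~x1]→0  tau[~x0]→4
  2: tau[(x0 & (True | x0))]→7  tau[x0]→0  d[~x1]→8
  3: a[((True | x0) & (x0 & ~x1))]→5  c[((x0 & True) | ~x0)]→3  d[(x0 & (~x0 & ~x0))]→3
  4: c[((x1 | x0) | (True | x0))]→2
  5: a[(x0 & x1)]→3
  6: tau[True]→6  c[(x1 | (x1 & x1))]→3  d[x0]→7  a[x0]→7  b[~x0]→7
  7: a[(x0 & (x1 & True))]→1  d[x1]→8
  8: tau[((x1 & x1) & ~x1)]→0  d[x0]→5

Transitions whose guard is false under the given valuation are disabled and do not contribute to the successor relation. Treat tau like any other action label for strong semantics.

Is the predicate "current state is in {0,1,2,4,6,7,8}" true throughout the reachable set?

Answer: INVARIANT HOLDS

Working:
Allowed set {0,1,2,4,6,7,8}
Reachable = {0,1,2,4,7,8}
  0: ok
  1: ok
  2: ok
  4: ok
  7: ok
  8: ok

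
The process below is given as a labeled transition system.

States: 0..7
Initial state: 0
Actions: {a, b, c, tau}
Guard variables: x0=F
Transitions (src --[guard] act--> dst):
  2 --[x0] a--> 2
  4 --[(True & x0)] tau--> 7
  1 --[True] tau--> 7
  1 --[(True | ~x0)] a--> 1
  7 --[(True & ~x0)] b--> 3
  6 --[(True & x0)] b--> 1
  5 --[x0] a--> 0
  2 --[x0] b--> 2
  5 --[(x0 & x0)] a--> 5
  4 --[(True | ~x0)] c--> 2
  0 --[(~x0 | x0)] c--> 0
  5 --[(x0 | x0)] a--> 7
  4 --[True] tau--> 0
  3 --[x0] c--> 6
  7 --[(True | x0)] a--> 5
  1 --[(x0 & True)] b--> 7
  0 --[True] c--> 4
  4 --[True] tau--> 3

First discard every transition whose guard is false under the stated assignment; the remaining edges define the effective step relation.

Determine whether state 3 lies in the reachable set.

After dropping false guards: 9 live edges.
depth 0: {0}
depth 1: {4}  cumulative {0,4}
depth 2: {2,3}  cumulative {0,2,3,4}
Reachable = {0,2,3,4}
trace reaching 3: c·tau

Answer: REACHABLE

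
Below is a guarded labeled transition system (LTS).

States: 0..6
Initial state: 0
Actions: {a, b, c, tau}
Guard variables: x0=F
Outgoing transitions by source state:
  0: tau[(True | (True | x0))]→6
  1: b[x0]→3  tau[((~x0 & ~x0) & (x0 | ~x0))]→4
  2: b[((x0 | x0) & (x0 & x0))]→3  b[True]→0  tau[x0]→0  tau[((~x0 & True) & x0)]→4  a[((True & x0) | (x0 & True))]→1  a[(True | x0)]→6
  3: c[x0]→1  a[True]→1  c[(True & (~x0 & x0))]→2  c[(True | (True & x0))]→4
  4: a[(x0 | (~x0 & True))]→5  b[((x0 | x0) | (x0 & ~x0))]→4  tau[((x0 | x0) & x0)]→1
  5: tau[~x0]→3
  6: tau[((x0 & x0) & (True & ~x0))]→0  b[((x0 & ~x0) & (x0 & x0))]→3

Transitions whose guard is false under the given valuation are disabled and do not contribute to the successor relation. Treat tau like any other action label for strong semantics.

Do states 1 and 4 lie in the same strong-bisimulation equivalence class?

Refine partition for ~:
  P[0] = {{0,1,2,3,4,5,6}}
  P[1] = {{0,1,5},{2},{3},{4},{6}}
  P[2] = {{0},{1},{2},{3},{4},{5},{6}}
stable after 3 split(s): 7 block(s)
[1]={1}  [4]={4}

Answer: NOT BISIMILAR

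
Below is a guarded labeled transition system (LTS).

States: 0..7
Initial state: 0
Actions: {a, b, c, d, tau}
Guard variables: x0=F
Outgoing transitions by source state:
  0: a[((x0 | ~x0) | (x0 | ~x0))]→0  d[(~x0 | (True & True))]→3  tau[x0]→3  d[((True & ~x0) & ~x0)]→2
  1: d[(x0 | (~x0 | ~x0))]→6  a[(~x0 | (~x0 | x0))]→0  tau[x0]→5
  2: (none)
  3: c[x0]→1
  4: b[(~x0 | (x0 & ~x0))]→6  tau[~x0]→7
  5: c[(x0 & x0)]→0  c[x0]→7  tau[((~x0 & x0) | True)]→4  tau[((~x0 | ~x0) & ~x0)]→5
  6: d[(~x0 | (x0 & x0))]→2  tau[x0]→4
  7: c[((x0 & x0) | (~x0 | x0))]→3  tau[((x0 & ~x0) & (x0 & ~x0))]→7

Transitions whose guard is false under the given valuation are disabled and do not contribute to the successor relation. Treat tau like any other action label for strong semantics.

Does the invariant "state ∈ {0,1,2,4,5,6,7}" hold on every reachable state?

Allowed set {0,1,2,4,5,6,7}
R = {0,2,3}
  0: ok
  2: ok
  3: outside
reach 3 via d — violates

Answer: INVARIANT VIOLATED at state 3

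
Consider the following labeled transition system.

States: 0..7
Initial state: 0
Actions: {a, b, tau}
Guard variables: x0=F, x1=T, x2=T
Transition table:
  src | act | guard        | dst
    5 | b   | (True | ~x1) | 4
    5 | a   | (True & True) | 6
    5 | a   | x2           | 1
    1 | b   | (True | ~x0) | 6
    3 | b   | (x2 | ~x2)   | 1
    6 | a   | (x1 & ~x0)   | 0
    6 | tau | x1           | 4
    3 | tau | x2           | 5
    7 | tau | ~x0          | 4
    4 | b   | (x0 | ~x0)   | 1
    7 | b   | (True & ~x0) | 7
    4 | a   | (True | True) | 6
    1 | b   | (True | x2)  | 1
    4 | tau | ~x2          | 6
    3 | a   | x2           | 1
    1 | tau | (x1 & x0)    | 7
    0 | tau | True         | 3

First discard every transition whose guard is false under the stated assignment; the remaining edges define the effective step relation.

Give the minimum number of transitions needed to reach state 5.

Breadth-first toward 5:
  L0 = {0}
  L1 = {3}
  L2 = {1,5}
depth(5)=2, e.g. tau·tau

Answer: 2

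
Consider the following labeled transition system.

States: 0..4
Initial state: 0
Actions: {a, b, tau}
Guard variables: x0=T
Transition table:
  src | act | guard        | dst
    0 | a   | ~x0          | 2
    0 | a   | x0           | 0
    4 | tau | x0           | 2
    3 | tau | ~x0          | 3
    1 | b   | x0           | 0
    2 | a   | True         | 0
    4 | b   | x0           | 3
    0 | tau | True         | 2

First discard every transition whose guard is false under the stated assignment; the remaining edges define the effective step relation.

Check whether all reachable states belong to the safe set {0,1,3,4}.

Answer: INVARIANT VIOLATED at state 2

Working:
Safe = {0,1,3,4}
Reachable = {0,2}
  0: ok
  2: VIOLATES
witness against invariant: tau → 2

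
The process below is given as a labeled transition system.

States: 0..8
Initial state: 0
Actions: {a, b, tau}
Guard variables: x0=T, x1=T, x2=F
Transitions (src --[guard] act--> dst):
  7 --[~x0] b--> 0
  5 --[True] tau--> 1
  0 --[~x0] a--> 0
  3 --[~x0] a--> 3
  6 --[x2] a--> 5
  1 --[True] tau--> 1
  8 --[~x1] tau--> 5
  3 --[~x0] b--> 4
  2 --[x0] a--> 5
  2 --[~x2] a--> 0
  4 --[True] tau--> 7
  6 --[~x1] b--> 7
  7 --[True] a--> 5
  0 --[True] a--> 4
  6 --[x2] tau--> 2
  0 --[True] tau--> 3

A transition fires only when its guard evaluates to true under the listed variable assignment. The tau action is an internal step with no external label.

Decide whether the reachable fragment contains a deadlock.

R = {0,1,3,4,5,7}
  0: a→4  tau→3  [2 exit(s)]
  1: tau→1  [1 exit(s)]
  3: ∅  [no exit]
  4: tau→7  [1 exit(s)]
  5: tau→1  [1 exit(s)]
  7: a→5  [1 exit(s)]
trace reaching 3: tau

Answer: DEADLOCK at state 3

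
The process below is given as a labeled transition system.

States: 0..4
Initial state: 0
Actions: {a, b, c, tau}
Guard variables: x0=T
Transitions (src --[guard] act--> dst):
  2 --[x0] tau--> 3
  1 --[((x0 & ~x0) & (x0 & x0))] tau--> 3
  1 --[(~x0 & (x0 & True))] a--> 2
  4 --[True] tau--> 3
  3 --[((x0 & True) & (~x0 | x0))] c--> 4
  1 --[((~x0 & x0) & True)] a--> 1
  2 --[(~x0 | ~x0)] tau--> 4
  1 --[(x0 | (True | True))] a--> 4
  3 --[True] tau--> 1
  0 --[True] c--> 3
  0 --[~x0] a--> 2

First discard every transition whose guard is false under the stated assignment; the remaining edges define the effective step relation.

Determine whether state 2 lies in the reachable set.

Answer: UNREACHABLE

Analysis:
6 transition(s) survive guard evaluation.
Layer 0: {0}
Layer 1: {3}  now seen {0,3}
Layer 2: {1,4}  now seen {0,1,3,4}
Reach set: {0,1,3,4}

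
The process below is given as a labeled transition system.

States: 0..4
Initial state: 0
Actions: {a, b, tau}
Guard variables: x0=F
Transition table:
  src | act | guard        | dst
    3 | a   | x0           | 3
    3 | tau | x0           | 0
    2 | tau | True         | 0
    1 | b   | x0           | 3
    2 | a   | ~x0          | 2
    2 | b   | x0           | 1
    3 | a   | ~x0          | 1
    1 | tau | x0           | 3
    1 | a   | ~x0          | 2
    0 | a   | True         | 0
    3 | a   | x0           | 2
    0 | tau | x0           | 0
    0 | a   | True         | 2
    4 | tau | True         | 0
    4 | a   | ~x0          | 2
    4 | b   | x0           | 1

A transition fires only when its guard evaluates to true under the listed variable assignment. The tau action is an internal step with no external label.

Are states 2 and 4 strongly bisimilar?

Answer: BISIMILAR

Working:
Refine partition for ~:
  P[0] = {{0,1,2,3,4}}
  P[1] = {{0,1,3},{2,4}}
  P[2] = {{0},{1},{2,4},{3}}
Fixed point at round 3; 4 class(es).
[2]={2,4}  [4]={2,4}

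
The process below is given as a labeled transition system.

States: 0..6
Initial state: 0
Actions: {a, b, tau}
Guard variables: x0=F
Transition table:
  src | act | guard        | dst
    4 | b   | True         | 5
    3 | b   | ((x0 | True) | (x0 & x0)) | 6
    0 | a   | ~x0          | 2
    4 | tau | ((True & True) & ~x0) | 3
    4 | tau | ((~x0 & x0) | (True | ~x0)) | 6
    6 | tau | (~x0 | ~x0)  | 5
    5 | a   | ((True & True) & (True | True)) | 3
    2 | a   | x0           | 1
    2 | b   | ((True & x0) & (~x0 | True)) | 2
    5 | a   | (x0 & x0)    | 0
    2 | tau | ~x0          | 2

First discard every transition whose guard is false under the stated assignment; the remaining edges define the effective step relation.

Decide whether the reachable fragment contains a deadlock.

Answer: DEADLOCK-FREE

Working:
Reach set: {0,2}
  0: a→2  [1 exit(s)]
  2: tau→2  [1 exit(s)]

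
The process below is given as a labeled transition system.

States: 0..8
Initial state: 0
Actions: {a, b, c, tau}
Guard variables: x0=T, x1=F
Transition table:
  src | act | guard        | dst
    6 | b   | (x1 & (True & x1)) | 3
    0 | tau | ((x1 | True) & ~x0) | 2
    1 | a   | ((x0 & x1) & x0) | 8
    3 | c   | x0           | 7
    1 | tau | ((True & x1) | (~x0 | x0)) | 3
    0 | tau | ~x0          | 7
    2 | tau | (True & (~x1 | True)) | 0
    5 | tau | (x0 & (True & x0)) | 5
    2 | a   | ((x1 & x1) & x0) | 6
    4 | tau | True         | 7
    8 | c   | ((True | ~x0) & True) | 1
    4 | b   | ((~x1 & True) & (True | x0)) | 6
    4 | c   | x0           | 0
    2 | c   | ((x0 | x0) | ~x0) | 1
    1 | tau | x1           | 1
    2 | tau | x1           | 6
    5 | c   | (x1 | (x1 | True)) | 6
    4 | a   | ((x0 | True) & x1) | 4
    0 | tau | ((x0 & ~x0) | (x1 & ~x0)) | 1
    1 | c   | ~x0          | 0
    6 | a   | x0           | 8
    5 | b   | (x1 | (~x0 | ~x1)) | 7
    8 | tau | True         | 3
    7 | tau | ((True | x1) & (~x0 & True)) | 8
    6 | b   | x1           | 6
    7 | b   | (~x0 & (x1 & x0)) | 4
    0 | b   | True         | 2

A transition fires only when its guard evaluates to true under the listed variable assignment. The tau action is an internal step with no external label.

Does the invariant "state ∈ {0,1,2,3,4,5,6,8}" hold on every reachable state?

Allowed set {0,1,2,3,4,5,6,8}
R = {0,1,2,3,7}
  0: ✓
  1: ✓
  2: ✓
  3: ✓
  7: outside
witness against invariant: b·c·tau·c → 7

Answer: INVARIANT VIOLATED at state 7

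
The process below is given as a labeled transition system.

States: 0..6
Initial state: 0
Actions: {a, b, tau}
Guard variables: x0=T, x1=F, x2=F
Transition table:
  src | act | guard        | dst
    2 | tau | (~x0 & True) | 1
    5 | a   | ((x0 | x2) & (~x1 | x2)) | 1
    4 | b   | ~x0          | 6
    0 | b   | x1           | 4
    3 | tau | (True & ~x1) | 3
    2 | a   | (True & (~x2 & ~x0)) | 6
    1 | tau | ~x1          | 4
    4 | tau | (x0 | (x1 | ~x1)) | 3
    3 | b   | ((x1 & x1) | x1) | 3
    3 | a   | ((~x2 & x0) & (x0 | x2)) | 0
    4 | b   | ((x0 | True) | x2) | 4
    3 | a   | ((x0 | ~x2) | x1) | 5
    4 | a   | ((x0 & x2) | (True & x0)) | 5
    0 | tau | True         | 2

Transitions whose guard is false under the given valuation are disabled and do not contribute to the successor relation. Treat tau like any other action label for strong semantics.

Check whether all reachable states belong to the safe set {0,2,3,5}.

Answer: INVARIANT HOLDS

Trace:
Safe = {0,2,3,5}
Reachable = {0,2}
  0: ✓
  2: ✓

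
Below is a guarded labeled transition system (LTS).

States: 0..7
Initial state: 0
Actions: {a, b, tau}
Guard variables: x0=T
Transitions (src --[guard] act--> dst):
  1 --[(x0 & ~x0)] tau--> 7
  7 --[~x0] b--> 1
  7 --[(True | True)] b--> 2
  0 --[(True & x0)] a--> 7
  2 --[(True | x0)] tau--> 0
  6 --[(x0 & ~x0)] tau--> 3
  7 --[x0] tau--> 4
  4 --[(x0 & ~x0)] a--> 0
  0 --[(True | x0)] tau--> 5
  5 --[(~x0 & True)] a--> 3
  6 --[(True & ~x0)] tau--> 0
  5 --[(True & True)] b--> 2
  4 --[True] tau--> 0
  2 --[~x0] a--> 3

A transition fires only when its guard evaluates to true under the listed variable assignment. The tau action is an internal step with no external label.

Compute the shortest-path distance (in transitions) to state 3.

Answer: UNREACHABLE

Trace:
BFS to 3:
  L0 = {0}
  L1 = {5,7}
  L2 = {2,4}
3 never appears.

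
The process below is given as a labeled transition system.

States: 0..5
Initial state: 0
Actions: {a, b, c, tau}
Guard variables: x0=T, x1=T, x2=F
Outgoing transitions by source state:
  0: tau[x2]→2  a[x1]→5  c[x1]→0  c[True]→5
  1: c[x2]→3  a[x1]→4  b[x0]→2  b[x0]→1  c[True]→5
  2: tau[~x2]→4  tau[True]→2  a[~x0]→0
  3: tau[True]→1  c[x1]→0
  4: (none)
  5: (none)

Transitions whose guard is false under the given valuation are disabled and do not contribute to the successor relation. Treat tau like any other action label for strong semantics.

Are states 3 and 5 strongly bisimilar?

Compute ~ classes (split until stable):
  round 0: {{0,1,2,3,4,5}}
  round 1: {{0},{1},{2},{3},{4,5}}
Fixed point at round 2; 5 class(es).
[3]={3}  [5]={4,5}

Answer: NOT BISIMILAR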